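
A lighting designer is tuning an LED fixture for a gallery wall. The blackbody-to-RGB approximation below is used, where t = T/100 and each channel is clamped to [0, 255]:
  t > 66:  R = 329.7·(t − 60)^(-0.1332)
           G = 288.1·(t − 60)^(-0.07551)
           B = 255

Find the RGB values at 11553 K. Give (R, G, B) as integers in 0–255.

(193, 213, 255)

t = 11553/100 = 115.53; the t > 66 branch applies.
R = 329.7·(115.53 − 60)^(-0.1332) = 329.7·55.53^(-0.1332) = 329.7·0.58564 = 193.085.
G = 288.1·(115.53 − 60)^(-0.07551) = 288.1·55.53^(-0.07551) = 288.1·0.73836 = 212.723.
B = 255 by definition for t > 66.
Rounded: (193, 213, 255).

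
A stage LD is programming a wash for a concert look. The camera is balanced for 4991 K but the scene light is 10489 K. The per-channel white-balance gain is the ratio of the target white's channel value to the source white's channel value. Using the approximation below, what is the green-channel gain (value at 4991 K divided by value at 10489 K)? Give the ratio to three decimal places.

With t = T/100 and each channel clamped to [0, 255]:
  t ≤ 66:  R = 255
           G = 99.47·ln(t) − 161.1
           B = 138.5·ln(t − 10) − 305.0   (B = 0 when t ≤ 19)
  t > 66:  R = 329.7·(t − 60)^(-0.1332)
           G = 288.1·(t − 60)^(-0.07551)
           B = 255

At 10489 K (t = 104.89):
  G = 288.1·(104.89 − 60)^(-0.07551) = 288.1·44.89^(-0.07551) = 288.1·0.75032 = 216.167.
At 4991 K (t = 49.91):
  G = 99.47·ln 49.91 − 161.1 = 99.47·3.9102 − 161.1 = 227.850.
Gain = 227.850 / 216.167 = 1.0540 → 1.054.

1.054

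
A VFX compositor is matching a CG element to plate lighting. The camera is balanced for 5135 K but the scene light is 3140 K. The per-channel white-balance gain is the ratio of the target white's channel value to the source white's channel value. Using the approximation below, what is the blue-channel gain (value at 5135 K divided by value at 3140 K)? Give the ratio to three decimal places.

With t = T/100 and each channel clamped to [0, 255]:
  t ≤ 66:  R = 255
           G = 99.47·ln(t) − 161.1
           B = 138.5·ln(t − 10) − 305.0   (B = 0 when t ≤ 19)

At 3140 K (t = 31.4):
  B = 138.5·ln(31.4 − 10) − 305.0 = 138.5·ln 21.4 − 305.0 = 138.5·3.0634 − 305.0 = 119.280.
At 5135 K (t = 51.35):
  B = 138.5·ln(51.35 − 10) − 305.0 = 138.5·ln 41.35 − 305.0 = 138.5·3.7221 − 305.0 = 210.507.
Gain = 210.507 / 119.280 = 1.7648 → 1.765.

1.765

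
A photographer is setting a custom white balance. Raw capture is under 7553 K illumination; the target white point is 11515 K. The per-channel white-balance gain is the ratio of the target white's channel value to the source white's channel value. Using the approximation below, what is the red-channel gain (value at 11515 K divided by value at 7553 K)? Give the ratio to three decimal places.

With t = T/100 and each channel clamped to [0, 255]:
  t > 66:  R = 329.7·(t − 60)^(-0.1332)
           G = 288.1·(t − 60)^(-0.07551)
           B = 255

0.845

At 7553 K (t = 75.53):
  R = 329.7·(75.53 − 60)^(-0.1332) = 329.7·15.53^(-0.1332) = 329.7·0.69396 = 228.799.
At 11515 K (t = 115.15):
  R = 329.7·(115.15 − 60)^(-0.1332) = 329.7·55.15^(-0.1332) = 329.7·0.58617 = 193.261.
Gain = 193.261 / 228.799 = 0.8447 → 0.845.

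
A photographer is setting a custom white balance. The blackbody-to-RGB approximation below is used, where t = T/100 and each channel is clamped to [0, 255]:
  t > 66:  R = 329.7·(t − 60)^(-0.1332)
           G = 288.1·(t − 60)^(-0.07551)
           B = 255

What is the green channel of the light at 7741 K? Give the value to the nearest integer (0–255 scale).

t = 7741/100 = 77.41; the t > 66 branch applies.
G = 288.1·(77.41 − 60)^(-0.07551) = 288.1·17.41^(-0.07551) = 288.1·0.80595 = 232.194.
Rounded: 232.

232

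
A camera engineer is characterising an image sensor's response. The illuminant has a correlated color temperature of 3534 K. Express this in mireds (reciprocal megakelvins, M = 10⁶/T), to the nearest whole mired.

M = 10⁶ / 3534 = 282.965 → 283 mireds.

283 mireds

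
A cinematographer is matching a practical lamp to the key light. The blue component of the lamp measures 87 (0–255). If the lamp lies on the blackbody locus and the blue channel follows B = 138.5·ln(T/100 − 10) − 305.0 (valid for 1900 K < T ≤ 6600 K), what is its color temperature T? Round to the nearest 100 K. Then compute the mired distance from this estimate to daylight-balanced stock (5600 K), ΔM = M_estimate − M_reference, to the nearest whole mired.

+192 mireds

ln(t − 10) = (87 + 305.0) / 138.5 = 2.8303.
t − 10 = e^2.8303 = 16.951, so t = 26.951.
T = 100·t = 2695 K → 2700 K to the nearest 100 K.
M_estimate = 10⁶/2700 = 370.37; M_reference = 10⁶/5600 = 178.57.
ΔM = 370.37 − 178.57 = 191.80 → +192 mireds.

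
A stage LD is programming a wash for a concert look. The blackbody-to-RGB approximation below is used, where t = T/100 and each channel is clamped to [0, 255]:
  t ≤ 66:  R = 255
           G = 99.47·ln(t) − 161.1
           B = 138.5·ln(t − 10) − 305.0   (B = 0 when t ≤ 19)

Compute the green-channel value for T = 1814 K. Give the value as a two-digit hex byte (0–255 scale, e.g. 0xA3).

t = 1814/100 = 18.14; the t ≤ 66 branch applies.
G = 99.47·ln 18.14 − 161.1 = 99.47·2.8981 − 161.1 = 127.176.
Rounded: 127; in hex, 0x7F.

0x7F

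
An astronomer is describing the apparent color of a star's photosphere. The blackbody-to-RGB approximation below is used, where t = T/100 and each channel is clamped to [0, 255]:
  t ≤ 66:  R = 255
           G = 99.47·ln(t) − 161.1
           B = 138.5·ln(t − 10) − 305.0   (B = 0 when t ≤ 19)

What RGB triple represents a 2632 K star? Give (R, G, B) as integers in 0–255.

(255, 164, 82)

t = 2632/100 = 26.32; the t ≤ 66 branch applies.
R = 255 by definition for t ≤ 66.
G = 99.47·ln 26.32 − 161.1 = 99.47·3.2703 − 161.1 = 164.200.
B = 138.5·ln(26.32 − 10) − 305.0 = 138.5·ln 16.32 − 305.0 = 138.5·2.7924 − 305.0 = 81.746.
Rounded: (255, 164, 82).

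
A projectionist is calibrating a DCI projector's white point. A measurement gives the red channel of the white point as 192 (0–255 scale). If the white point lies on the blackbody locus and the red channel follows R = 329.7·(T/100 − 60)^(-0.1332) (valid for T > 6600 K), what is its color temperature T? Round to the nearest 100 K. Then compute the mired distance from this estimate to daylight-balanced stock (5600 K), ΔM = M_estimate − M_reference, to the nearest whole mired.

-94 mireds

(t − 60)^(-0.1332) = 192/329.7 = 0.58235.
t − 60 = 0.58235^(1/-0.1332) = 0.58235^(-7.508) = 57.929, so t = 117.929.
T = 100·t = 11793 K → 11800 K to the nearest 100 K.
M_estimate = 10⁶/11800 = 84.75; M_reference = 10⁶/5600 = 178.57.
ΔM = 84.75 − 178.57 = -93.83 → -94 mireds.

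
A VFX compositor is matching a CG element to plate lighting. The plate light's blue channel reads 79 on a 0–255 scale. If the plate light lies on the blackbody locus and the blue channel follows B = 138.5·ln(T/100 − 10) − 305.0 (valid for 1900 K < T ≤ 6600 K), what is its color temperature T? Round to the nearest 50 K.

2600 K

ln(t − 10) = (79 + 305.0) / 138.5 = 2.7726.
t − 10 = e^2.7726 = 16.000, so t = 26.000.
T = 100·t = 2600 K → 2600 K to the nearest 50 K.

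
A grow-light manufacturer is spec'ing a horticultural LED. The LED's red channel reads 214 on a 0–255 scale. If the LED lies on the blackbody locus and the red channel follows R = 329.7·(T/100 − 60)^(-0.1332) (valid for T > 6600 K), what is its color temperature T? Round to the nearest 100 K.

(t − 60)^(-0.1332) = 214/329.7 = 0.64907.
t − 60 = 0.64907^(1/-0.1332) = 0.64907^(-7.508) = 25.657, so t = 85.657.
T = 100·t = 8566 K → 8600 K to the nearest 100 K.

8600 K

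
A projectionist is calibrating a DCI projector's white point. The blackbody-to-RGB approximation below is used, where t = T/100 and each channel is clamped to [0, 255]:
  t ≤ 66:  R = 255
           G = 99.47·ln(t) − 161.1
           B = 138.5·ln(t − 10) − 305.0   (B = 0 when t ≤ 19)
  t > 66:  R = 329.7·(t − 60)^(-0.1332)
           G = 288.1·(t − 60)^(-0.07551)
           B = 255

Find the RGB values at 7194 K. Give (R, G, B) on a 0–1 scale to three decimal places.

(0.929, 0.937, 1.000)

t = 7194/100 = 71.94; the t > 66 branch applies.
R = 329.7·(71.94 − 60)^(-0.1332) = 329.7·11.94^(-0.1332) = 329.7·0.71869 = 236.953.
G = 288.1·(71.94 − 60)^(-0.07551) = 288.1·11.94^(-0.07551) = 288.1·0.82923 = 238.901.
B = 255 by definition for t > 66.
Dividing each by 255: (0.9292, 0.9369, 1.0000) → (0.929, 0.937, 1.000).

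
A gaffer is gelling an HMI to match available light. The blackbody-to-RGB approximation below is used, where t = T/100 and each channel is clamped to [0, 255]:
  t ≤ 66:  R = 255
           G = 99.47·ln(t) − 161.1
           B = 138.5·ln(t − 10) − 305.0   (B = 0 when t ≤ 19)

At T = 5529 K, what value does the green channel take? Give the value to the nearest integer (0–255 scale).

t = 5529/100 = 55.29; the t ≤ 66 branch applies.
G = 99.47·ln 55.29 − 161.1 = 99.47·4.0126 − 161.1 = 238.033.
Rounded: 238.

238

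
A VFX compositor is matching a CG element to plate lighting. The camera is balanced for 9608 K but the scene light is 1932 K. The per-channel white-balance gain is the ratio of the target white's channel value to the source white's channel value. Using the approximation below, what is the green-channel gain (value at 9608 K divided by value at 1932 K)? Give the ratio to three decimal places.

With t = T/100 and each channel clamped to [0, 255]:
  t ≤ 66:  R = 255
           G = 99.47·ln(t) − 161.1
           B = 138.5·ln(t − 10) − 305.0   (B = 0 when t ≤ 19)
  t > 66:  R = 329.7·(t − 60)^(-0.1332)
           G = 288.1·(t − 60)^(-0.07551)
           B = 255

1.647

At 1932 K (t = 19.32):
  G = 99.47·ln 19.32 − 161.1 = 99.47·2.9611 − 161.1 = 133.445.
At 9608 K (t = 96.08):
  G = 288.1·(96.08 − 60)^(-0.07551) = 288.1·36.08^(-0.07551) = 288.1·0.76280 = 219.763.
Gain = 219.763 / 133.445 = 1.6468 → 1.647.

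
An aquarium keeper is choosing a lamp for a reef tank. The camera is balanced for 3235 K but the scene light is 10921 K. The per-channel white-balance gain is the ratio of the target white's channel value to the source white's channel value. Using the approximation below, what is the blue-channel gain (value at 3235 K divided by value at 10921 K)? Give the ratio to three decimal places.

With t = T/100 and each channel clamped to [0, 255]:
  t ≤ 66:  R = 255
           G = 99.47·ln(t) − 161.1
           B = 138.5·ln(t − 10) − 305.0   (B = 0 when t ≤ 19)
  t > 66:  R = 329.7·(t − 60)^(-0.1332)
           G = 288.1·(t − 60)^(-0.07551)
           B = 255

At 10921 K (t = 109.21):
  B = 255 by definition for t > 66.
At 3235 K (t = 32.35):
  B = 138.5·ln(32.35 − 10) − 305.0 = 138.5·ln 22.35 − 305.0 = 138.5·3.1068 − 305.0 = 125.295.
Gain = 125.295 / 255.000 = 0.4914 → 0.491.

0.491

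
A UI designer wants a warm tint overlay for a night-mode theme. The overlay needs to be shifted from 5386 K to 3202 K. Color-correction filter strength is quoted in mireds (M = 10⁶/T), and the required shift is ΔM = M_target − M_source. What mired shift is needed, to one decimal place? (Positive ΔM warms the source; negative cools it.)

M_source = 10⁶/5386 = 185.667; M_target = 10⁶/3202 = 312.305.
ΔM = 312.305 − 185.667 = 126.638 → +126.6 mireds, a warming shift.

+126.6 mireds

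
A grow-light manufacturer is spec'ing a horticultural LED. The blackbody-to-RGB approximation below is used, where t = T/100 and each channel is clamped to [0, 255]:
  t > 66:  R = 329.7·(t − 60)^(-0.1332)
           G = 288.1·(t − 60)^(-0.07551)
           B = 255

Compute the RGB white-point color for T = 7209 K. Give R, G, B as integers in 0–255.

t = 7209/100 = 72.09; the t > 66 branch applies.
R = 329.7·(72.09 − 60)^(-0.1332) = 329.7·12.09^(-0.1332) = 329.7·0.71750 = 236.559.
G = 288.1·(72.09 − 60)^(-0.07551) = 288.1·12.09^(-0.07551) = 288.1·0.82845 = 238.676.
B = 255 by definition for t > 66.
Rounded: (237, 239, 255).

R=237, G=239, B=255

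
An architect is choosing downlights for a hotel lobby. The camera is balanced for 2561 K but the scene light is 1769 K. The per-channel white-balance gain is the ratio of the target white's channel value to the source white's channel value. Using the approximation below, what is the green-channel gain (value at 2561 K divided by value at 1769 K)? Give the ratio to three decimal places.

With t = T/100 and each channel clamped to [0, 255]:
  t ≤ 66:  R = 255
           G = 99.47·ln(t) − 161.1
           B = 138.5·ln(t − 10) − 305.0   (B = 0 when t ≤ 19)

1.295

At 1769 K (t = 17.69):
  G = 99.47·ln 17.69 − 161.1 = 99.47·2.8730 − 161.1 = 124.677.
At 2561 K (t = 25.61):
  G = 99.47·ln 25.61 − 161.1 = 99.47·3.2430 − 161.1 = 161.480.
Gain = 161.480 / 124.677 = 1.2952 → 1.295.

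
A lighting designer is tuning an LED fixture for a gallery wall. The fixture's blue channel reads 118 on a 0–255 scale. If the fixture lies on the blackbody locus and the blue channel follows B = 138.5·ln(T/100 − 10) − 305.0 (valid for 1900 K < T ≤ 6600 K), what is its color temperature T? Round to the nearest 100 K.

3100 K

ln(t − 10) = (118 + 305.0) / 138.5 = 3.0542.
t − 10 = e^3.0542 = 21.203, so t = 31.203.
T = 100·t = 3120 K → 3100 K to the nearest 100 K.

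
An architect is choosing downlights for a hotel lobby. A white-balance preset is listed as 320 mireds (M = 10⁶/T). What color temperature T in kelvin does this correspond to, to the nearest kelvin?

3125 K

T = 10⁶ / 320 = 3125.00 K → 3125 K.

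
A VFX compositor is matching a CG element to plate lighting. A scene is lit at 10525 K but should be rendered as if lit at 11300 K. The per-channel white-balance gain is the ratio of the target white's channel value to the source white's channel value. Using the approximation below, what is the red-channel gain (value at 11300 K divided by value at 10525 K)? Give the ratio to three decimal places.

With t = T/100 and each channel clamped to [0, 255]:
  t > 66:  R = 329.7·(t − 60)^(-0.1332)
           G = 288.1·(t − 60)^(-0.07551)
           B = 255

At 10525 K (t = 105.25):
  R = 329.7·(105.25 − 60)^(-0.1332) = 329.7·45.25^(-0.1332) = 329.7·0.60183 = 198.422.
At 11300 K (t = 113):
  R = 329.7·(113 − 60)^(-0.1332) = 329.7·53^(-0.1332) = 329.7·0.58929 = 194.288.
Gain = 194.288 / 198.422 = 0.9792 → 0.979.

0.979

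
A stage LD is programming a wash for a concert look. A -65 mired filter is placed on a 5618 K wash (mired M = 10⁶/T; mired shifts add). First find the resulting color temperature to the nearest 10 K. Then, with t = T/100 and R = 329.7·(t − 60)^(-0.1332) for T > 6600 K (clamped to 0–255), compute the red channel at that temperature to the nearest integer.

211

M_in = 10⁶/5618 = 178.00; M_out = 178.00 + (-65) = 113.00.
T_out = 10⁶/113.00 = 8849.6 K → 8850 K; t = 88.5.
R = 329.7·(88.5 − 60)^(-0.1332) = 329.7·28.5^(-0.1332) = 329.7·0.64005 = 211.025.
Rounded: 211.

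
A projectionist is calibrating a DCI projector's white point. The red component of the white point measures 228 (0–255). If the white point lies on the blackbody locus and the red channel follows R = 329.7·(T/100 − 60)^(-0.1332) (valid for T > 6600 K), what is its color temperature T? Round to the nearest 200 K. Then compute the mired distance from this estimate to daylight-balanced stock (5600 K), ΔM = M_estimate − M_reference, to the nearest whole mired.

(t − 60)^(-0.1332) = 228/329.7 = 0.69154.
t − 60 = 0.69154^(1/-0.1332) = 0.69154^(-7.508) = 15.943, so t = 75.943.
T = 100·t = 7594 K → 7600 K to the nearest 200 K.
M_estimate = 10⁶/7600 = 131.58; M_reference = 10⁶/5600 = 178.57.
ΔM = 131.58 − 178.57 = -46.99 → -47 mireds.

-47 mireds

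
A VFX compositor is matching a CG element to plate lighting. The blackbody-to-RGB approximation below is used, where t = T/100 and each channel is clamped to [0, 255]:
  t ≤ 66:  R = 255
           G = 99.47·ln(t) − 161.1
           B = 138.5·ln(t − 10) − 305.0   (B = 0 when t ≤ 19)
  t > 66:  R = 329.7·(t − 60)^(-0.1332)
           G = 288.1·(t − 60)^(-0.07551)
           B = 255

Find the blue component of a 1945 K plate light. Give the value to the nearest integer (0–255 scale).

6

t = 1945/100 = 19.45; the t ≤ 66 branch applies.
B = 138.5·ln(19.45 − 10) − 305.0 = 138.5·ln 9.45 − 305.0 = 138.5·2.2460 − 305.0 = 6.073.
Rounded: 6.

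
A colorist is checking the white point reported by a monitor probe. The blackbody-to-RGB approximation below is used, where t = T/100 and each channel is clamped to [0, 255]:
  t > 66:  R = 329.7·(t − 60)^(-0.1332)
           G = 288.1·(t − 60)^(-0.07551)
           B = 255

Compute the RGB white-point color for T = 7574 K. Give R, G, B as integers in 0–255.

R=228, G=234, B=255

t = 7574/100 = 75.74; the t > 66 branch applies.
R = 329.7·(75.74 − 60)^(-0.1332) = 329.7·15.74^(-0.1332) = 329.7·0.69272 = 228.390.
G = 288.1·(75.74 − 60)^(-0.07551) = 288.1·15.74^(-0.07551) = 288.1·0.81211 = 233.969.
B = 255 by definition for t > 66.
Rounded: (228, 234, 255).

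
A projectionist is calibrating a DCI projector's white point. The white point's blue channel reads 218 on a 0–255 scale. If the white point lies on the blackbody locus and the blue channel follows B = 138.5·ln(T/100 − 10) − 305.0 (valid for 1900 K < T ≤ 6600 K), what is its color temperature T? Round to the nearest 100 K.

5400 K

ln(t − 10) = (218 + 305.0) / 138.5 = 3.7762.
t − 10 = e^3.7762 = 43.649, so t = 53.649.
T = 100·t = 5365 K → 5400 K to the nearest 100 K.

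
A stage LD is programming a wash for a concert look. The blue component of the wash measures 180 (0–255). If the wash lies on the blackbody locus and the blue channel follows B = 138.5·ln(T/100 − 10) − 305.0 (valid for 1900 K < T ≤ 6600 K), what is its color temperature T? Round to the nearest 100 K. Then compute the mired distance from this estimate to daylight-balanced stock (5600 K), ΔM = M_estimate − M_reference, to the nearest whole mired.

ln(t − 10) = (180 + 305.0) / 138.5 = 3.5018.
t − 10 = e^3.5018 = 33.175, so t = 43.175.
T = 100·t = 4318 K → 4300 K to the nearest 100 K.
M_estimate = 10⁶/4300 = 232.56; M_reference = 10⁶/5600 = 178.57.
ΔM = 232.56 − 178.57 = 53.99 → +54 mireds.

+54 mireds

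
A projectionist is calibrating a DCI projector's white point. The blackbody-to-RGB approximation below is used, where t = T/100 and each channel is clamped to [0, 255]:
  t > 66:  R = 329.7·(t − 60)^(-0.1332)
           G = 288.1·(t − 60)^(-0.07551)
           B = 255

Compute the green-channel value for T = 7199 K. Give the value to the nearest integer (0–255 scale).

239

t = 7199/100 = 71.99; the t > 66 branch applies.
G = 288.1·(71.99 − 60)^(-0.07551) = 288.1·11.99^(-0.07551) = 288.1·0.82897 = 238.826.
Rounded: 239.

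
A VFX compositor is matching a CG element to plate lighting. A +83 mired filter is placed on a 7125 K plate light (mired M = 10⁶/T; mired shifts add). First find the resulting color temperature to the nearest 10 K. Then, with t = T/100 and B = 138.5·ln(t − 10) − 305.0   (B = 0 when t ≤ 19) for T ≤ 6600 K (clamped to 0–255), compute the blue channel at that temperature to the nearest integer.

M_in = 10⁶/7125 = 140.35; M_out = 140.35 + (+83) = 223.35.
T_out = 10⁶/223.35 = 4477.3 K → 4480 K; t = 44.8.
B = 138.5·ln(44.8 − 10) − 305.0 = 138.5·ln 34.8 − 305.0 = 138.5·3.5496 − 305.0 = 186.622.
Rounded: 187.

187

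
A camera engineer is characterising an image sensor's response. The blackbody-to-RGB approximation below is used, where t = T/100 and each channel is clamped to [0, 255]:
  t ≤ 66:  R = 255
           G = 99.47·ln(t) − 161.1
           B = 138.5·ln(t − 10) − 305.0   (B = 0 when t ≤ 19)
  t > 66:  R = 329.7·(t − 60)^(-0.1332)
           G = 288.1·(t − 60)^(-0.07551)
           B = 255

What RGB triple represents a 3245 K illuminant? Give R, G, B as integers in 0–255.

R=255, G=185, B=126

t = 3245/100 = 32.45; the t ≤ 66 branch applies.
R = 255 by definition for t ≤ 66.
G = 99.47·ln 32.45 − 161.1 = 99.47·3.4797 − 161.1 = 185.026.
B = 138.5·ln(32.45 − 10) − 305.0 = 138.5·ln 22.45 − 305.0 = 138.5·3.1113 − 305.0 = 125.914.
Rounded: (255, 185, 126).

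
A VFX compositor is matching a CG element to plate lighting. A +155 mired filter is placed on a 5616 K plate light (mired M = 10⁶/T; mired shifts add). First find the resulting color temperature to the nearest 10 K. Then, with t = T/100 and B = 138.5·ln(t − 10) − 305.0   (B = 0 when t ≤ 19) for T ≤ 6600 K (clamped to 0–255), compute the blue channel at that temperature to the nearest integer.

110

M_in = 10⁶/5616 = 178.06; M_out = 178.06 + (+155) = 333.06.
T_out = 10⁶/333.06 = 3002.4 K → 3000 K; t = 30.
B = 138.5·ln(30 − 10) − 305.0 = 138.5·ln 20 − 305.0 = 138.5·2.9957 − 305.0 = 109.909.
Rounded: 110.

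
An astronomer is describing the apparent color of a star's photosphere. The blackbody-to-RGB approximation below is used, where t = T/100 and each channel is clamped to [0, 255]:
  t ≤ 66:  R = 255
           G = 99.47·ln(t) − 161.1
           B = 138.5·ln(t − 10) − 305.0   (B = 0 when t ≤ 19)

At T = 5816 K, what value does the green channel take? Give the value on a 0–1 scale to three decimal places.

t = 5816/100 = 58.16; the t ≤ 66 branch applies.
G = 99.47·ln 58.16 − 161.1 = 99.47·4.0632 − 161.1 = 243.066.
On a 0–1 scale: 243.066/255 = 0.9532 → 0.953.

0.953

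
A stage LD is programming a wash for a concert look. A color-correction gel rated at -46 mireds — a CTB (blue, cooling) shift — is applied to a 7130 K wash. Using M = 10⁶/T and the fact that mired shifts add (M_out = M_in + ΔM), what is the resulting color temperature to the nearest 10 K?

10610 K

M_in = 10⁶/7130 = 140.25 mireds.
M_out = 140.25 + (-46) = 94.25 mireds.
T_out = 10⁶/94.25 = 10609.8 K → 10610 K.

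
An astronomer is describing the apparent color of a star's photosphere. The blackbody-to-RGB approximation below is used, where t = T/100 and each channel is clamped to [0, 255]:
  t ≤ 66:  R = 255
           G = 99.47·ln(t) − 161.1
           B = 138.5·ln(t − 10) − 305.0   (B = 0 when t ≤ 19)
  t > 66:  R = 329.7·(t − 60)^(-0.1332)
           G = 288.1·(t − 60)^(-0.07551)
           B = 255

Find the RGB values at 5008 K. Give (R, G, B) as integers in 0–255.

(255, 228, 206)

t = 5008/100 = 50.08; the t ≤ 66 branch applies.
R = 255 by definition for t ≤ 66.
G = 99.47·ln 50.08 − 161.1 = 99.47·3.9136 − 161.1 = 228.188.
B = 138.5·ln(50.08 − 10) − 305.0 = 138.5·ln 40.08 − 305.0 = 138.5·3.6909 − 305.0 = 206.187.
Rounded: (255, 228, 206).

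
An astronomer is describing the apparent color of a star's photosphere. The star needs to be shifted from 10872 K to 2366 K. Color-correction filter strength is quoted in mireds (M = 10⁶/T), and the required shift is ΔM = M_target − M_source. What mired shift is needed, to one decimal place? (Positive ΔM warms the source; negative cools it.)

M_source = 10⁶/10872 = 91.979; M_target = 10⁶/2366 = 422.654.
ΔM = 422.654 − 91.979 = 330.675 → +330.7 mireds, a warming shift.

+330.7 mireds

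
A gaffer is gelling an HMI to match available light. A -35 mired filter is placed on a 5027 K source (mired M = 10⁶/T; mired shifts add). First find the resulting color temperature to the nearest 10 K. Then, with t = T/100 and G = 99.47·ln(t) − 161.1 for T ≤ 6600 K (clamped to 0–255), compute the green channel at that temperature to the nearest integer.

248

M_in = 10⁶/5027 = 198.93; M_out = 198.93 + (-35) = 163.93.
T_out = 10⁶/163.93 = 6100.3 K → 6100 K; t = 61.
G = 99.47·ln 61 − 161.1 = 99.47·4.1109 − 161.1 = 247.809.
Rounded: 248.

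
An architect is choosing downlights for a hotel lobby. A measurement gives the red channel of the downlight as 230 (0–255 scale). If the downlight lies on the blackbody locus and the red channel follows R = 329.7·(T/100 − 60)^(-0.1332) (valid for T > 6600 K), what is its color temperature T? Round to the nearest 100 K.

7500 K

(t − 60)^(-0.1332) = 230/329.7 = 0.69760.
t − 60 = 0.69760^(1/-0.1332) = 0.69760^(-7.508) = 14.932, so t = 74.932.
T = 100·t = 7493 K → 7500 K to the nearest 100 K.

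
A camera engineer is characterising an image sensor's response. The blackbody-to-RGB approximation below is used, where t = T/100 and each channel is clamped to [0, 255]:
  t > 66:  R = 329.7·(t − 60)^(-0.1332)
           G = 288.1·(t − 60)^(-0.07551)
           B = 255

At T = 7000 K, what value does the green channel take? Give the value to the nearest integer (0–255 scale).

t = 7000/100 = 70; the t > 66 branch applies.
G = 288.1·(70 − 60)^(-0.07551) = 288.1·10^(-0.07551) = 288.1·0.84041 = 242.121.
Rounded: 242.

242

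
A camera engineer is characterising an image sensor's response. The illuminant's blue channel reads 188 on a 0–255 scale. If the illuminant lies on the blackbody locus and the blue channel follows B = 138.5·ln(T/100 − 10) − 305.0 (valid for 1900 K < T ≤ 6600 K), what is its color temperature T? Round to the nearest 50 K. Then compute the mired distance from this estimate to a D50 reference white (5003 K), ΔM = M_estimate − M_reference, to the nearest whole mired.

ln(t − 10) = (188 + 305.0) / 138.5 = 3.5596.
t − 10 = e^3.5596 = 35.148, so t = 45.148.
T = 100·t = 4515 K → 4500 K to the nearest 50 K.
M_estimate = 10⁶/4500 = 222.22; M_reference = 10⁶/5003 = 199.88.
ΔM = 222.22 − 199.88 = 22.34 → +22 mireds.

+22 mireds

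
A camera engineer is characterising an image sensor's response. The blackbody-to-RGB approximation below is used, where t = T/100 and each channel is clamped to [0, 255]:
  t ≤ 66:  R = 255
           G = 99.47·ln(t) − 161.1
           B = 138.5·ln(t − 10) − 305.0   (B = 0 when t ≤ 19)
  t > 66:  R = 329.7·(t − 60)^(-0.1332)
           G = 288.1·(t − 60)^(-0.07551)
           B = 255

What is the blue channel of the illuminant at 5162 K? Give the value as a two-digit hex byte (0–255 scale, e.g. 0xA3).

t = 5162/100 = 51.62; the t ≤ 66 branch applies.
B = 138.5·ln(51.62 − 10) − 305.0 = 138.5·ln 41.62 − 305.0 = 138.5·3.7286 − 305.0 = 211.408.
Rounded: 211; in hex, 0xD3.

0xD3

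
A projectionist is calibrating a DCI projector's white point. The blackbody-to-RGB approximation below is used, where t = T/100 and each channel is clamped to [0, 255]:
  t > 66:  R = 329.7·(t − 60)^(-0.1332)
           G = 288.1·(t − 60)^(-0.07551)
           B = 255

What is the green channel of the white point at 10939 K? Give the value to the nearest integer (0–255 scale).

t = 10939/100 = 109.39; the t > 66 branch applies.
G = 288.1·(109.39 − 60)^(-0.07551) = 288.1·49.39^(-0.07551) = 288.1·0.74493 = 214.613.
Rounded: 215.

215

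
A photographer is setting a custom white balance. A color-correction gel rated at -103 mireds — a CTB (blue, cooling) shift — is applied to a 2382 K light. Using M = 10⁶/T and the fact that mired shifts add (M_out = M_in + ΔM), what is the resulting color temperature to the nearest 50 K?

M_in = 10⁶/2382 = 419.82 mireds.
M_out = 419.82 + (-103) = 316.82 mireds.
T_out = 10⁶/316.82 = 3156.4 K → 3150 K.

3150 K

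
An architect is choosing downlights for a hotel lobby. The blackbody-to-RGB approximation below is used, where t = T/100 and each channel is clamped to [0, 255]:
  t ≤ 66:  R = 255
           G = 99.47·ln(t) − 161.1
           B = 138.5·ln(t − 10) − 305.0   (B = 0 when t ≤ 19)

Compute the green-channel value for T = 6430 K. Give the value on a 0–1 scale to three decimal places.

t = 6430/100 = 64.3; the t ≤ 66 branch applies.
G = 99.47·ln 64.3 − 161.1 = 99.47·4.1636 − 161.1 = 253.049.
On a 0–1 scale: 253.049/255 = 0.9924 → 0.992.

0.992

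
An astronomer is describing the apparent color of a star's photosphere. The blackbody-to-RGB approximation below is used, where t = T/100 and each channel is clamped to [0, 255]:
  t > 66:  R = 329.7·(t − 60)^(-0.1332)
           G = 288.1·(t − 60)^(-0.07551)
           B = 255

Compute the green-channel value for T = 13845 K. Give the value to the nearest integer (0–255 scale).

t = 13845/100 = 138.45; the t > 66 branch applies.
G = 288.1·(138.45 − 60)^(-0.07551) = 288.1·78.45^(-0.07551) = 288.1·0.71935 = 207.244.
Rounded: 207.

207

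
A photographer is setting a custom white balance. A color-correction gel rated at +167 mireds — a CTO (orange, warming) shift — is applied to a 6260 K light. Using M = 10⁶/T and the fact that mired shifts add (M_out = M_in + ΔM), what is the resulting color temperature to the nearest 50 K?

M_in = 10⁶/6260 = 159.74 mireds.
M_out = 159.74 + (+167) = 326.74 mireds.
T_out = 10⁶/326.74 = 3060.5 K → 3050 K.

3050 K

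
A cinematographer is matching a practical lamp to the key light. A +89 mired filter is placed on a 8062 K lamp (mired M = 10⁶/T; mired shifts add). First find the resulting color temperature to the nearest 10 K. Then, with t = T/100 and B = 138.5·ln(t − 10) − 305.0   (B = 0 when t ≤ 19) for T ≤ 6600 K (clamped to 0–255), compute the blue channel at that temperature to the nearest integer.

195

M_in = 10⁶/8062 = 124.04; M_out = 124.04 + (+89) = 213.04.
T_out = 10⁶/213.04 = 4694.0 K → 4690 K; t = 46.9.
B = 138.5·ln(46.9 − 10) − 305.0 = 138.5·ln 36.9 − 305.0 = 138.5·3.6082 − 305.0 = 194.737.
Rounded: 195.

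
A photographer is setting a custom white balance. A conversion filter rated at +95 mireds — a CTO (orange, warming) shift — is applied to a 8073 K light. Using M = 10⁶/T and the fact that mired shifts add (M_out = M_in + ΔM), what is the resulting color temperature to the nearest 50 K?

M_in = 10⁶/8073 = 123.87 mireds.
M_out = 123.87 + (+95) = 218.87 mireds.
T_out = 10⁶/218.87 = 4568.9 K → 4550 K.

4550 K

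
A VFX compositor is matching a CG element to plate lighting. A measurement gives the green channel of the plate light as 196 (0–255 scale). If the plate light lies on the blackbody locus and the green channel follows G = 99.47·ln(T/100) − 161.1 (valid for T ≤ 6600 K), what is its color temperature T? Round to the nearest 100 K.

ln t = (196 + 161.1) / 99.47 = 3.5900.
t = e^3.5900 = 36.235.
T = 100·t = 3624 K → 3600 K to the nearest 100 K.

3600 K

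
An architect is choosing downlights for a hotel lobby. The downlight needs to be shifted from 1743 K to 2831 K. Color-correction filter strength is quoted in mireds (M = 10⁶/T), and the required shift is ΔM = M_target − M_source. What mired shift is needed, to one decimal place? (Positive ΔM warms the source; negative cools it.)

-220.5 mireds

M_source = 10⁶/1743 = 573.723; M_target = 10⁶/2831 = 353.232.
ΔM = 353.232 − 573.723 = -220.491 → -220.5 mireds, a cooling shift.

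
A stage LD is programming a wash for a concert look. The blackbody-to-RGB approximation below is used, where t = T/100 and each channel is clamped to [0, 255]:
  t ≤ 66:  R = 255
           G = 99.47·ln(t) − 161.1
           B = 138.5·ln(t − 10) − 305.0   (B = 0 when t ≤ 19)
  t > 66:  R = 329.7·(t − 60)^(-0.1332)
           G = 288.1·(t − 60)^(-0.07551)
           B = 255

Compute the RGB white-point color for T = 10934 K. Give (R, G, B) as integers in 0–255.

(196, 215, 255)

t = 10934/100 = 109.34; the t > 66 branch applies.
R = 329.7·(109.34 − 60)^(-0.1332) = 329.7·49.34^(-0.1332) = 329.7·0.59493 = 196.148.
G = 288.1·(109.34 − 60)^(-0.07551) = 288.1·49.34^(-0.07551) = 288.1·0.74498 = 214.630.
B = 255 by definition for t > 66.
Rounded: (196, 215, 255).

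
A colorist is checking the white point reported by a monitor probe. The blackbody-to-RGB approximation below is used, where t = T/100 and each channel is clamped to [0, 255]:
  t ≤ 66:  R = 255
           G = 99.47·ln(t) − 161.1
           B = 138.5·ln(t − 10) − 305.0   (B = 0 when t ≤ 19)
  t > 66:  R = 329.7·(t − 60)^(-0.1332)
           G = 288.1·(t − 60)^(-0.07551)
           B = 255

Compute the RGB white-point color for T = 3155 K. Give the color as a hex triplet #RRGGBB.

t = 3155/100 = 31.55; the t ≤ 66 branch applies.
R = 255 by definition for t ≤ 66.
G = 99.47·ln 31.55 − 161.1 = 99.47·3.4516 − 161.1 = 182.228.
B = 138.5·ln(31.55 − 10) − 305.0 = 138.5·ln 21.55 − 305.0 = 138.5·3.0704 − 305.0 = 120.247.
Rounded: (255, 182, 120).
In hex: #FFB678.

#FFB678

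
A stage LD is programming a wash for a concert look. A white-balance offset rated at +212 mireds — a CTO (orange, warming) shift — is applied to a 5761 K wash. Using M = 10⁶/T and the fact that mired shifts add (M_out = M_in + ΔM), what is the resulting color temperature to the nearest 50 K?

M_in = 10⁶/5761 = 173.58 mireds.
M_out = 173.58 + (+212) = 385.58 mireds.
T_out = 10⁶/385.58 = 2593.5 K → 2600 K.

2600 K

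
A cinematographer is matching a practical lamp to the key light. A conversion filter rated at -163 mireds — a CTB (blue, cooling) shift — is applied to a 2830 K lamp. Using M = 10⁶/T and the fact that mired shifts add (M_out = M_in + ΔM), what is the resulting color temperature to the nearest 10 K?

5250 K

M_in = 10⁶/2830 = 353.36 mireds.
M_out = 353.36 + (-163) = 190.36 mireds.
T_out = 10⁶/190.36 = 5253.3 K → 5250 K.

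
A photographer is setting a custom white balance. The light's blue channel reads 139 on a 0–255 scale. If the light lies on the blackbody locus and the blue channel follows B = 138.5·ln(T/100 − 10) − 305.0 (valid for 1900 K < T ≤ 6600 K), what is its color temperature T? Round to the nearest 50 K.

ln(t − 10) = (139 + 305.0) / 138.5 = 3.2058.
t − 10 = e^3.2058 = 24.675, so t = 34.675.
T = 100·t = 3467 K → 3450 K to the nearest 50 K.

3450 K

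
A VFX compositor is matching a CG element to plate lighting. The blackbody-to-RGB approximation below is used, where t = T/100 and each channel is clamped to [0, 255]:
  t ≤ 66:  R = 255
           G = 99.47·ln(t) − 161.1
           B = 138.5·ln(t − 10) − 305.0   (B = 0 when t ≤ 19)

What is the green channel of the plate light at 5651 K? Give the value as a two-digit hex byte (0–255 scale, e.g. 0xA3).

t = 5651/100 = 56.51; the t ≤ 66 branch applies.
G = 99.47·ln 56.51 − 161.1 = 99.47·4.0344 − 161.1 = 240.204.
Rounded: 240; in hex, 0xF0.

0xF0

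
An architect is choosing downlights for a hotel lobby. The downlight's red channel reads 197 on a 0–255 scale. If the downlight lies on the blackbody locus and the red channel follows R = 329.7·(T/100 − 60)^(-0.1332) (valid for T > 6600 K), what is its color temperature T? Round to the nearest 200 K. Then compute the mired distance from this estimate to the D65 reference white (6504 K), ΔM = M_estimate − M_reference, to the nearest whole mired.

-61 mireds

(t − 60)^(-0.1332) = 197/329.7 = 0.59751.
t − 60 = 0.59751^(1/-0.1332) = 0.59751^(-7.508) = 47.761, so t = 107.761.
T = 100·t = 10776 K → 10800 K to the nearest 200 K.
M_estimate = 10⁶/10800 = 92.59; M_reference = 10⁶/6504 = 153.75.
ΔM = 92.59 − 153.75 = -61.16 → -61 mireds.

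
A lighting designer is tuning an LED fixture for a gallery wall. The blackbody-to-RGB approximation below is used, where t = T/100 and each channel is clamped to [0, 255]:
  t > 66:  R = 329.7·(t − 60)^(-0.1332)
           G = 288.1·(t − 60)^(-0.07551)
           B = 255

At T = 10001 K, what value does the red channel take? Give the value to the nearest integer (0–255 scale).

t = 10001/100 = 100.01; the t > 66 branch applies.
R = 329.7·(100.01 − 60)^(-0.1332) = 329.7·40.01^(-0.1332) = 329.7·0.61177 = 201.702.
Rounded: 202.

202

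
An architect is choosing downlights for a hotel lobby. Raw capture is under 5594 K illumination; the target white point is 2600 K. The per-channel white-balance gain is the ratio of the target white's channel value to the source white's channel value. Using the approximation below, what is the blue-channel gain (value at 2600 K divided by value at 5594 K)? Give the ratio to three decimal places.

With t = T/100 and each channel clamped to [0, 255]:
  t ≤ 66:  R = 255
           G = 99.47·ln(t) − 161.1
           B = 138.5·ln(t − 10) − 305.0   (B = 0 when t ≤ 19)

At 5594 K (t = 55.94):
  B = 138.5·ln(55.94 − 10) − 305.0 = 138.5·ln 45.94 − 305.0 = 138.5·3.8273 − 305.0 = 225.086.
At 2600 K (t = 26):
  B = 138.5·ln(26 − 10) − 305.0 = 138.5·ln 16 − 305.0 = 138.5·2.7726 − 305.0 = 79.004.
Gain = 79.004 / 225.086 = 0.3510 → 0.351.

0.351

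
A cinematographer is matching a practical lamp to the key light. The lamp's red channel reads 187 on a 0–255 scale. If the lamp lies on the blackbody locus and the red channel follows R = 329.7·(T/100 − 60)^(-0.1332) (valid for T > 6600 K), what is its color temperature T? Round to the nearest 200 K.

(t − 60)^(-0.1332) = 187/329.7 = 0.56718.
t − 60 = 0.56718^(1/-0.1332) = 0.56718^(-7.508) = 70.620, so t = 130.620.
T = 100·t = 13062 K → 13000 K to the nearest 200 K.

13000 K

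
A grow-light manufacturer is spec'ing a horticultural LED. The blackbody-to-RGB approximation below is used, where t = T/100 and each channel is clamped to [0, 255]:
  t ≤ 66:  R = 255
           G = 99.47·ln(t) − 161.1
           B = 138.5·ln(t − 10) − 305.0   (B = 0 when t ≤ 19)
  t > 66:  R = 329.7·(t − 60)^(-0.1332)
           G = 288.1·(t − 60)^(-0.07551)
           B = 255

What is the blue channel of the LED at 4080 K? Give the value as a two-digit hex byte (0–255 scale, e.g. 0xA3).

0xAA

t = 4080/100 = 40.8; the t ≤ 66 branch applies.
B = 138.5·ln(40.8 − 10) − 305.0 = 138.5·ln 30.8 − 305.0 = 138.5·3.4275 − 305.0 = 169.711.
Rounded: 170; in hex, 0xAA.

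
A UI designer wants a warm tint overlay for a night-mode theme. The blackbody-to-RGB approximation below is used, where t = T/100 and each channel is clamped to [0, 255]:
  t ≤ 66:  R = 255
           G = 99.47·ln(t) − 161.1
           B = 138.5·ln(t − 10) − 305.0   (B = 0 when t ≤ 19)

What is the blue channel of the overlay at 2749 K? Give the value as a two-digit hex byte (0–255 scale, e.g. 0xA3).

0x5B

t = 2749/100 = 27.49; the t ≤ 66 branch applies.
B = 138.5·ln(27.49 − 10) − 305.0 = 138.5·ln 17.49 − 305.0 = 138.5·2.8616 − 305.0 = 91.336.
Rounded: 91; in hex, 0x5B.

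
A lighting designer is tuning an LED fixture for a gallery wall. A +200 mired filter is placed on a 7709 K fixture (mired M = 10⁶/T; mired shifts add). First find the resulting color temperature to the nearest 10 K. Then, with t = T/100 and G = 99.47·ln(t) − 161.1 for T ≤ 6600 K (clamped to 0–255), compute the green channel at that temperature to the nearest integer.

178

M_in = 10⁶/7709 = 129.72; M_out = 129.72 + (+200) = 329.72.
T_out = 10⁶/329.72 = 3032.9 K → 3030 K; t = 30.3.
G = 99.47·ln 30.3 − 161.1 = 99.47·3.4111 − 161.1 = 178.207.
Rounded: 178.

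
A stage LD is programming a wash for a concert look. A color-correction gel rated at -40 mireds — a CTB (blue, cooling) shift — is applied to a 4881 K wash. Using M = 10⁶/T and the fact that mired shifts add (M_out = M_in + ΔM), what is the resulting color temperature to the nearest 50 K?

M_in = 10⁶/4881 = 204.88 mireds.
M_out = 204.88 + (-40) = 164.88 mireds.
T_out = 10⁶/164.88 = 6065.2 K → 6050 K.

6050 K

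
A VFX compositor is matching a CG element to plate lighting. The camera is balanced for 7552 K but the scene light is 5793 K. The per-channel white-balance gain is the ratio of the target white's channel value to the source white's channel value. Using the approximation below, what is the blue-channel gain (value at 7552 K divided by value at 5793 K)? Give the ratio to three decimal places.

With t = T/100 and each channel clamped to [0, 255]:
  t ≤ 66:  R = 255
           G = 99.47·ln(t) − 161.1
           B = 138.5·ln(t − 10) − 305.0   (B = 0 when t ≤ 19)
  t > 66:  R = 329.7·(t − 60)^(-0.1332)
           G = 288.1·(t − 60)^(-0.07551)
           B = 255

At 5793 K (t = 57.93):
  B = 138.5·ln(57.93 − 10) − 305.0 = 138.5·ln 47.93 − 305.0 = 138.5·3.8697 − 305.0 = 230.959.
At 7552 K (t = 75.52):
  B = 255 by definition for t > 66.
Gain = 255.000 / 230.959 = 1.1041 → 1.104.

1.104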